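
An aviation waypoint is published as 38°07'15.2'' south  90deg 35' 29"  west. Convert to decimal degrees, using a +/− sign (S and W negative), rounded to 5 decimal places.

Latitude: 7′ + 15.2″ = 7.25333′; 38 + 7.25333/60 = 38.120889
S → negative
Longitude: 90 + 35/60 + 29/3600 = 90.591389
W → negative

-38.12089, -90.59139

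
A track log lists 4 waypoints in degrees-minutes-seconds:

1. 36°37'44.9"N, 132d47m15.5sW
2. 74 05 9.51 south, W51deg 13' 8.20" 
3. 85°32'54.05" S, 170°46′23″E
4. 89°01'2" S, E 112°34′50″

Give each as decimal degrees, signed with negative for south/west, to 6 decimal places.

1. 36.629139, -132.787639
2. -74.085975, -51.218944
3. -85.548347, 170.773056
4. -89.017222, 112.580556

Point 1:
  φ: 36° + 37/60 + 44.9/3600 = 36 + 0.616667 + 0.012472 = 36.6291389
  N ⇒ keep positive
  Longitude: 132° + 47/60 + 15.5/3600 = 132 + 0.783333 + 0.004306 = 132.7876389
  W → negative
Point 2:
  φ: 5′ + 9.51″ = 5.15850′; 74 + 5.15850/60 = 74.0859750
  hemisphere S, so the sign is −
  Longitude: 51 + 13/60 + 8.2/3600 = 51.2189444
  W ⇒ negate
Point 3:
  φ: 85 + 32/60 + 54.05/3600 = 85.5483472
  S → negative
  λ: 170 + 46/60 + 23/3600 = 170.7730556
  E ⇒ keep positive
Point 4:
  Lat: 89 + 1/60 + 2/3600 = 89.0172222
  hemisphere S, so the sign is −
  λ: 112° + 34/60 + 50/3600 = 112 + 0.566667 + 0.013889 = 112.5805556
  E → positive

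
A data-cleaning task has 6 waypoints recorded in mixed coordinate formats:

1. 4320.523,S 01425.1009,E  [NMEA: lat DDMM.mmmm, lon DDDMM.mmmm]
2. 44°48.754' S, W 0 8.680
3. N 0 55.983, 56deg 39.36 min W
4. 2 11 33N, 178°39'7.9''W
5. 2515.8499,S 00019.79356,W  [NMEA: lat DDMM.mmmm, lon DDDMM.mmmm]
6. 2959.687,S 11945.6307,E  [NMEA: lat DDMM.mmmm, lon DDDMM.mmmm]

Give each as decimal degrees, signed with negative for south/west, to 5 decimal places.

Point 1:
  φ: degrees = first 2 digits = 43, minutes = 20.523; 43 + 20.523/60 = 43.342050
  S → negative
  Longitude: split at 3 digits → 014° and 25.1009′; 14 + 25.1009/60 = 14.418348
  E ⇒ keep positive
Point 2:
  φ: 44 + 48.754/60 = 44.812567
  hemisphere S, so the sign is −
  Longitude: 0 + 8.68/60 = 0.144667
  W ⇒ negate
Point 3:
  Latitude: 0 + 55.983/60 = 0.933050
  N ⇒ keep positive
  λ: 56 + 39.36/60 = 56.656000
  W → negative
Point 4:
  Lat: 2° + 11/60 + 33/3600 = 2 + 0.183333 + 0.009167 = 2.192500
  N → positive
  λ: 39′ + 7.9″ = 39.13167′; 178 + 39.13167/60 = 178.652194
  W ⇒ negate
Point 5:
  Lat: split at 2 digits → 25° and 15.8499′; 25 + 15.8499/60 = 25.264165
  hemisphere S, so the sign is −
  Longitude: split at 3 digits → 000° and 19.79356′; 0 + 19.79356/60 = 0.329893
  hemisphere W, so the sign is −
Point 6:
  Latitude: split at 2 digits → 29° and 59.687′; 29 + 59.687/60 = 29.994783
  hemisphere S, so the sign is −
  Longitude: split at 3 digits → 119° and 45.6307′; 119 + 45.6307/60 = 119.760512
  E → positive

1. -43.34205, 14.41835
2. -44.81257, -0.14467
3. 0.93305, -56.65600
4. 2.19250, -178.65219
5. -25.26417, -0.32989
6. -29.99478, 119.76051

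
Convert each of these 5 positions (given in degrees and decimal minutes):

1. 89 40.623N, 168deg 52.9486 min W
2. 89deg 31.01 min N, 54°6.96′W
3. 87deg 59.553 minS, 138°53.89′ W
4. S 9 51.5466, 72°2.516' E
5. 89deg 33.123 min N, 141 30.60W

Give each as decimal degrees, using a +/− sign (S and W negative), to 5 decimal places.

1. 89.67705, -168.88248
2. 89.51683, -54.11600
3. -87.99255, -138.89817
4. -9.85911, 72.04193
5. 89.55205, -141.51000

Point 1:
  Lat: 40.623′ = 0.677050°; total 89.677050
  N ⇒ keep positive
  Longitude: 52.9486′ = 0.882477°; total 168.882477
  hemisphere W, so the sign is −
Point 2:
  Lat: 31.01′ = 0.516833°; total 89.516833
  N → positive
  λ: 6.96′ = 0.116000°; total 54.116000
  W → negative
Point 3:
  φ: 87 + 59.553/60 = 87.992550
  hemisphere S, so the sign is −
  Lon: 138 + 53.89/60 = 138.898167
  W → negative
Point 4:
  Lat: 51.5466′ = 0.859110°; total 9.859110
  hemisphere S, so the sign is −
  Longitude: 72 + 2.516/60 = 72.041933
  E → positive
Point 5:
  φ: 89 + 33.123/60 = 89.552050
  N ⇒ keep positive
  λ: 30.6′ = 0.510000°; total 141.510000
  W → negative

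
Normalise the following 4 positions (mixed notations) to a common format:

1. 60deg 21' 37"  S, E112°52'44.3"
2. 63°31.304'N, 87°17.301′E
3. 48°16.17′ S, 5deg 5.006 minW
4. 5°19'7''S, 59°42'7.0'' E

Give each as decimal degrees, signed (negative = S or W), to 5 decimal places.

1. -60.36028, 112.87897
2. 63.52173, 87.28835
3. -48.26950, -5.08343
4. -5.31861, 59.70194

Point 1:
  φ: 60° + 21/60 + 37/3600 = 60 + 0.350000 + 0.010278 = 60.360278
  hemisphere S, so the sign is −
  Lon: 112° + 52/60 + 44.3/3600 = 112 + 0.866667 + 0.012306 = 112.878972
  E ⇒ keep positive
Point 2:
  Lat: 63 + 31.304/60 = 63.521733
  N → positive
  Lon: 87 + 17.301/60 = 87.288350
  E ⇒ keep positive
Point 3:
  Lat: 16.17′ = 0.269500°; total 48.269500
  S → negative
  λ: 5 + 5.006/60 = 5.083433
  W → negative
Point 4:
  φ: 5° + 19/60 + 7/3600 = 5 + 0.316667 + 0.001944 = 5.318611
  hemisphere S, so the sign is −
  λ: 42′ + 7″ = 42.11667′; 59 + 42.11667/60 = 59.701944
  E ⇒ keep positive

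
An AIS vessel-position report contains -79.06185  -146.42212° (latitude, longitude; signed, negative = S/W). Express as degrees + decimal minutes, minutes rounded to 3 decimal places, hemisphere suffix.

Latitude is negative → S; |value| = 79.061850
Lat: minutes = (79.061850 − 79) × 60 = 3.71100
Longitude is negative → W; |value| = 146.422120
λ: minutes = (146.422120 − 146) × 60 = 25.32720

79° 3.711′ S, 146° 25.327′ W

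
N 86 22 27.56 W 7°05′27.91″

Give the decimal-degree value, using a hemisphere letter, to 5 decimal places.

86.37432° N, 7.09109° W

Latitude: 22′ + 27.56″ = 22.45933′; 86 + 22.45933/60 = 86.374322
Longitude: 7° + 5/60 + 27.91/3600 = 7 + 0.083333 + 0.007753 = 7.091086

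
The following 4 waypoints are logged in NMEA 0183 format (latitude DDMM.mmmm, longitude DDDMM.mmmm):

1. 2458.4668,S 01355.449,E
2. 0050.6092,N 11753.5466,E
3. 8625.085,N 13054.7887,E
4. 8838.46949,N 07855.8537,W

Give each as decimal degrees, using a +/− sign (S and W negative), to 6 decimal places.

Point 1:
  φ: split at 2 digits → 24° and 58.4668′; 24 + 58.4668/60 = 24.9744467
  S ⇒ negate
  Lon: split at 3 digits → 013° and 55.449′; 13 + 55.449/60 = 13.9241500
  E ⇒ keep positive
Point 2:
  Lat: split at 2 digits → 00° and 50.6092′; 0 + 50.6092/60 = 0.8434867
  N → positive
  λ: degrees = first 3 digits = 117, minutes = 53.5466; 117 + 53.5466/60 = 117.8924433
  E → positive
Point 3:
  Lat: split at 2 digits → 86° and 25.085′; 86 + 25.085/60 = 86.4180833
  N → positive
  Longitude: split at 3 digits → 130° and 54.7887′; 130 + 54.7887/60 = 130.9131450
  E ⇒ keep positive
Point 4:
  φ: split at 2 digits → 88° and 38.46949′; 88 + 38.46949/60 = 88.6411582
  N → positive
  Lon: degrees = first 3 digits = 78, minutes = 55.8537; 78 + 55.8537/60 = 78.9308950
  W → negative

1. -24.974447, 13.924150
2. 0.843487, 117.892443
3. 86.418083, 130.913145
4. 88.641158, -78.930895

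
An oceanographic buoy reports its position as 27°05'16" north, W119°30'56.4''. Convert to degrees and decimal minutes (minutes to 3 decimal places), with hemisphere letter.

φ: 5 + 16/60 = 5.26667′
Longitude: 30 + 56.4/60 = 30.94000′

27° 5.267′ N, 119° 30.940′ W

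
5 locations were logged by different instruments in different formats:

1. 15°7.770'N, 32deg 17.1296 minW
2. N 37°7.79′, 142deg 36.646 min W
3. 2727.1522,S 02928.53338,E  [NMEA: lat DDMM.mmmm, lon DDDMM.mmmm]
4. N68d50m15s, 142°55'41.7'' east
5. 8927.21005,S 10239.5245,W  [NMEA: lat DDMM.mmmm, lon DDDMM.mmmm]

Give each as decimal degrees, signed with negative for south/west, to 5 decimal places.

1. 15.12950, -32.28549
2. 37.12983, -142.61077
3. -27.45254, 29.47556
4. 68.83750, 142.92825
5. -89.45350, -102.65874

Point 1:
  φ: 7.77′ = 0.129500°; total 15.129500
  N ⇒ keep positive
  Lon: 17.1296′ = 0.285493°; total 32.285493
  W ⇒ negate
Point 2:
  Lat: 7.79′ = 0.129833°; total 37.129833
  N ⇒ keep positive
  Longitude: 36.646′ = 0.610767°; total 142.610767
  W → negative
Point 3:
  Lat: degrees = first 2 digits = 27, minutes = 27.1522; 27 + 27.1522/60 = 27.452537
  S → negative
  λ: split at 3 digits → 029° and 28.53338′; 29 + 28.53338/60 = 29.475556
  E ⇒ keep positive
Point 4:
  Latitude: 50′ + 15″ = 50.25000′; 68 + 50.25000/60 = 68.837500
  N → positive
  Lon: 142 + 55/60 + 41.7/3600 = 142.928250
  E ⇒ keep positive
Point 5:
  Latitude: degrees = first 2 digits = 89, minutes = 27.21005; 89 + 27.21005/60 = 89.453501
  S → negative
  Longitude: split at 3 digits → 102° and 39.5245′; 102 + 39.5245/60 = 102.658742
  hemisphere W, so the sign is −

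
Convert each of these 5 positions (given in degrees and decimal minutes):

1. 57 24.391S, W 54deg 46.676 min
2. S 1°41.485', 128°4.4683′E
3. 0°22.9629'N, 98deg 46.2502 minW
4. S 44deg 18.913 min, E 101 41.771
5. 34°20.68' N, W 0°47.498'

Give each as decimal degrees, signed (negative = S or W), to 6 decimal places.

1. -57.406517, -54.777933
2. -1.691417, 128.074472
3. 0.382715, -98.770837
4. -44.315217, 101.696183
5. 34.344667, -0.791633

Point 1:
  φ: 24.391′ = 0.406517°; total 57.4065167
  S ⇒ negate
  Longitude: 46.676′ = 0.777933°; total 54.7779333
  hemisphere W, so the sign is −
Point 2:
  φ: 1 + 41.485/60 = 1.6914167
  S → negative
  Lon: 128 + 4.4683/60 = 128.0744717
  E ⇒ keep positive
Point 3:
  Lat: 22.9629′ = 0.382715°; total 0.3827150
  N → positive
  λ: 98 + 46.2502/60 = 98.7708367
  W → negative
Point 4:
  Latitude: 44 + 18.913/60 = 44.3152167
  S ⇒ negate
  λ: 101 + 41.771/60 = 101.6961833
  E ⇒ keep positive
Point 5:
  Lat: 20.68′ = 0.344667°; total 34.3446667
  N → positive
  Lon: 0 + 47.498/60 = 0.7916333
  hemisphere W, so the sign is −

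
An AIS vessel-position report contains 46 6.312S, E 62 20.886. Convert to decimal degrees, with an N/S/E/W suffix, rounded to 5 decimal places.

46.10520° S, 62.34810° E

Latitude: 46 + 6.312/60 = 46.105200
Lon: 20.886′ = 0.348100°; total 62.348100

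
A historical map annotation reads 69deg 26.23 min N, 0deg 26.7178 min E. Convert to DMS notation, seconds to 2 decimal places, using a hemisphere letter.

69°26′13.80″ N, 0°26′43.07″ E

Lat: fractional minutes 0.23000 × 60 = 13.8000″
Longitude: 26.71780′ → 26′ and 0.71780 × 60 = 43.0680″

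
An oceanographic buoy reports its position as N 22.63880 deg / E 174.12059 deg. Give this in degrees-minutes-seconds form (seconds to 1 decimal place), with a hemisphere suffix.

Lat: 0.638800 × 60 = 38.32800′ → 38′, remainder × 60 = 19.680″
λ: whole degrees 174; 7.23540′ → 7′ and 14.124″

22°38′19.7″ N, 174°07′14.1″ E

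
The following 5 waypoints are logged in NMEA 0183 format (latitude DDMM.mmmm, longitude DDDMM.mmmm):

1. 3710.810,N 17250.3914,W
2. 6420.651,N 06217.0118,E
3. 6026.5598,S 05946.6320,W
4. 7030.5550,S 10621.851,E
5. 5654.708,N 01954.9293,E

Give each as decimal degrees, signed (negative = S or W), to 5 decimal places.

1. 37.18017, -172.83986
2. 64.34418, 62.28353
3. -60.44266, -59.77720
4. -70.50925, 106.36418
5. 56.91180, 19.91549

Point 1:
  Latitude: degrees = first 2 digits = 37, minutes = 10.81; 37 + 10.81/60 = 37.180167
  N → positive
  Longitude: split at 3 digits → 172° and 50.3914′; 172 + 50.3914/60 = 172.839857
  hemisphere W, so the sign is −
Point 2:
  Lat: degrees = first 2 digits = 64, minutes = 20.651; 64 + 20.651/60 = 64.344183
  N ⇒ keep positive
  Lon: degrees = first 3 digits = 62, minutes = 17.0118; 62 + 17.0118/60 = 62.283530
  E ⇒ keep positive
Point 3:
  Latitude: degrees = first 2 digits = 60, minutes = 26.5598; 60 + 26.5598/60 = 60.442663
  S ⇒ negate
  λ: degrees = first 3 digits = 59, minutes = 46.632; 59 + 46.632/60 = 59.777200
  hemisphere W, so the sign is −
Point 4:
  Lat: split at 2 digits → 70° and 30.555′; 70 + 30.555/60 = 70.509250
  S ⇒ negate
  Longitude: degrees = first 3 digits = 106, minutes = 21.851; 106 + 21.851/60 = 106.364183
  E ⇒ keep positive
Point 5:
  φ: split at 2 digits → 56° and 54.708′; 56 + 54.708/60 = 56.911800
  N ⇒ keep positive
  Longitude: split at 3 digits → 019° and 54.9293′; 19 + 54.9293/60 = 19.915488
  E → positive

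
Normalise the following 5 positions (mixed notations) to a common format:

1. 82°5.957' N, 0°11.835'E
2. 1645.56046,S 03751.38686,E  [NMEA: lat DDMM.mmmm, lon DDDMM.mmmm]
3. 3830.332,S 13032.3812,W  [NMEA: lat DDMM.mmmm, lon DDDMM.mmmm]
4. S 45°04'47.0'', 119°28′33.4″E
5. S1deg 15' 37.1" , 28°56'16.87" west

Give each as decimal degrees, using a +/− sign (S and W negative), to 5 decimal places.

1. 82.09928, 0.19725
2. -16.75934, 37.85645
3. -38.50553, -130.53969
4. -45.07972, 119.47594
5. -1.26031, -28.93802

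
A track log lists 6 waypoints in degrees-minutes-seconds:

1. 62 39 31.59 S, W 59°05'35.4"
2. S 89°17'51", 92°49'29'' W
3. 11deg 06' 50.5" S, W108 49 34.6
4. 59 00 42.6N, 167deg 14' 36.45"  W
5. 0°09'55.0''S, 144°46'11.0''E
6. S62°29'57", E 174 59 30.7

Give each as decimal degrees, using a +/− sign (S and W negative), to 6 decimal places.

1. -62.658775, -59.093167
2. -89.297500, -92.824722
3. -11.114028, -108.826278
4. 59.011833, -167.243458
5. -0.165278, 144.769722
6. -62.499167, 174.991861

Point 1:
  φ: 62° + 39/60 + 31.59/3600 = 62 + 0.650000 + 0.008775 = 62.6587750
  S → negative
  Longitude: 59 + 5/60 + 35.4/3600 = 59.0931667
  W → negative
Point 2:
  Latitude: 89 + 17/60 + 51/3600 = 89.2975000
  S ⇒ negate
  Lon: 92 + 49/60 + 29/3600 = 92.8247222
  W → negative
Point 3:
  Latitude: 11 + 6/60 + 50.5/3600 = 11.1140278
  S → negative
  Longitude: 108 + 49/60 + 34.6/3600 = 108.8262778
  W ⇒ negate
Point 4:
  Latitude: 59° + 0/60 + 42.6/3600 = 59 + 0.000000 + 0.011833 = 59.0118333
  N → positive
  Lon: 167° + 14/60 + 36.45/3600 = 167 + 0.233333 + 0.010125 = 167.2434583
  W ⇒ negate
Point 5:
  Latitude: 0 + 9/60 + 55/3600 = 0.1652778
  S ⇒ negate
  Longitude: 144 + 46/60 + 11/3600 = 144.7697222
  E ⇒ keep positive
Point 6:
  Latitude: 29′ + 57″ = 29.95000′; 62 + 29.95000/60 = 62.4991667
  S ⇒ negate
  λ: 59′ + 30.7″ = 59.51167′; 174 + 59.51167/60 = 174.9918611
  E ⇒ keep positive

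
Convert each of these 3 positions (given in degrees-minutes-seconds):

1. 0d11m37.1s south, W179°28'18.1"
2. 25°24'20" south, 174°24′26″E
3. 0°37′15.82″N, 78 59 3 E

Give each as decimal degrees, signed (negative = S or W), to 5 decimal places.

Point 1:
  φ: 0 + 11/60 + 37.1/3600 = 0.193639
  hemisphere S, so the sign is −
  Lon: 179 + 28/60 + 18.1/3600 = 179.471694
  hemisphere W, so the sign is −
Point 2:
  Latitude: 25° + 24/60 + 20/3600 = 25 + 0.400000 + 0.005556 = 25.405556
  S → negative
  λ: 24′ + 26″ = 24.43333′; 174 + 24.43333/60 = 174.407222
  E → positive
Point 3:
  Lat: 0 + 37/60 + 15.82/3600 = 0.621061
  N → positive
  λ: 78 + 59/60 + 3/3600 = 78.984167
  E → positive

1. -0.19364, -179.47169
2. -25.40556, 174.40722
3. 0.62106, 78.98417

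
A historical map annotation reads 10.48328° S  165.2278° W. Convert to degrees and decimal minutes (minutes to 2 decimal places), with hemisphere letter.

10° 29.00′ S, 165° 13.67′ W

φ: fractional part 0.483280 → 28.9968 minutes
Longitude: fractional part 0.227800 → 13.6680 minutes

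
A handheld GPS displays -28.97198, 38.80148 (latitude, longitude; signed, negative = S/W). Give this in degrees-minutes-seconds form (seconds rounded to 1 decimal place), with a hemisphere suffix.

28°58′19.1″ S, 38°48′5.3″ E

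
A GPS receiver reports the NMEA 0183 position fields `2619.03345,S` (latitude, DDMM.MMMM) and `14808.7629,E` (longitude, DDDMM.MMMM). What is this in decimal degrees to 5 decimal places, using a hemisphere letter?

26.31722° S, 148.14605° E

φ: degrees = first 2 digits = 26, minutes = 19.03345; 26 + 19.03345/60 = 26.317224
λ: split at 3 digits → 148° and 8.7629′; 148 + 8.7629/60 = 148.146048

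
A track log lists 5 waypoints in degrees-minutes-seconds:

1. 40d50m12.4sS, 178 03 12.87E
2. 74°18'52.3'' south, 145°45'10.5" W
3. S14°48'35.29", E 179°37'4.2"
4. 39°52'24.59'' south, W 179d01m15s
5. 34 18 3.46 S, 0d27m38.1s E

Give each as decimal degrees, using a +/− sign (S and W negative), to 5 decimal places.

Point 1:
  Latitude: 40° + 50/60 + 12.4/3600 = 40 + 0.833333 + 0.003444 = 40.836778
  S → negative
  Longitude: 178° + 3/60 + 12.87/3600 = 178 + 0.050000 + 0.003575 = 178.053575
  E → positive
Point 2:
  φ: 18′ + 52.3″ = 18.87167′; 74 + 18.87167/60 = 74.314528
  hemisphere S, so the sign is −
  Longitude: 145° + 45/60 + 10.5/3600 = 145 + 0.750000 + 0.002917 = 145.752917
  hemisphere W, so the sign is −
Point 3:
  Lat: 14 + 48/60 + 35.29/3600 = 14.809803
  S ⇒ negate
  λ: 37′ + 4.2″ = 37.07000′; 179 + 37.07000/60 = 179.617833
  E → positive
Point 4:
  Latitude: 39° + 52/60 + 24.59/3600 = 39 + 0.866667 + 0.006831 = 39.873497
  S ⇒ negate
  Lon: 1′ + 15″ = 1.25000′; 179 + 1.25000/60 = 179.020833
  hemisphere W, so the sign is −
Point 5:
  Latitude: 18′ + 3.46″ = 18.05767′; 34 + 18.05767/60 = 34.300961
  S ⇒ negate
  Lon: 0 + 27/60 + 38.1/3600 = 0.460583
  E → positive

1. -40.83678, 178.05358
2. -74.31453, -145.75292
3. -14.80980, 179.61783
4. -39.87350, -179.02083
5. -34.30096, 0.46058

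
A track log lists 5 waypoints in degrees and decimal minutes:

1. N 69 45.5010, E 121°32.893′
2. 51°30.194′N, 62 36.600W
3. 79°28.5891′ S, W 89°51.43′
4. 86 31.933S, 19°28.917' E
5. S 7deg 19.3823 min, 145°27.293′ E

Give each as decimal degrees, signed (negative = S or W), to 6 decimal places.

Point 1:
  φ: 45.501′ = 0.758350°; total 69.7583500
  N ⇒ keep positive
  λ: 32.893′ = 0.548217°; total 121.5482167
  E → positive
Point 2:
  Latitude: 30.194′ = 0.503233°; total 51.5032333
  N → positive
  λ: 36.6′ = 0.610000°; total 62.6100000
  W ⇒ negate
Point 3:
  Lat: 79 + 28.5891/60 = 79.4764850
  hemisphere S, so the sign is −
  λ: 89 + 51.43/60 = 89.8571667
  W → negative
Point 4:
  Lat: 86 + 31.933/60 = 86.5322167
  S → negative
  Longitude: 28.917′ = 0.481950°; total 19.4819500
  E → positive
Point 5:
  φ: 19.3823′ = 0.323038°; total 7.3230383
  S → negative
  Longitude: 27.293′ = 0.454883°; total 145.4548833
  E → positive

1. 69.758350, 121.548217
2. 51.503233, -62.610000
3. -79.476485, -89.857167
4. -86.532217, 19.481950
5. -7.323038, 145.454883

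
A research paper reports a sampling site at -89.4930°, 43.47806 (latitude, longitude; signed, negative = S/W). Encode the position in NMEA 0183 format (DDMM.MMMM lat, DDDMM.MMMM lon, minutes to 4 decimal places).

8929.5800,S / 04328.6836,E

Latitude is negative → S; |value| = 89.493000
φ: 89° + 0.493000 × 60 = 89° 29.580000′
Lon: 43° + 0.478060 × 60 = 43° 28.683600′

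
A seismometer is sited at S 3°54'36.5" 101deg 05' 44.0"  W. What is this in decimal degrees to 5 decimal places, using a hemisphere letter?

Lat: 3° + 54/60 + 36.5/3600 = 3 + 0.900000 + 0.010139 = 3.910139
Lon: 101° + 5/60 + 44/3600 = 101 + 0.083333 + 0.012222 = 101.095556

3.91014° S, 101.09556° W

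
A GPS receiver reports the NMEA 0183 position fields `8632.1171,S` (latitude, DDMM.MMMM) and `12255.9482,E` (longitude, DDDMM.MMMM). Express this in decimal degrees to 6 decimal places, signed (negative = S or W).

φ: degrees = first 2 digits = 86, minutes = 32.1171; 86 + 32.1171/60 = 86.5352850
hemisphere S, so the sign is −
Lon: split at 3 digits → 122° and 55.9482′; 122 + 55.9482/60 = 122.9324700
E → positive

-86.535285, 122.932470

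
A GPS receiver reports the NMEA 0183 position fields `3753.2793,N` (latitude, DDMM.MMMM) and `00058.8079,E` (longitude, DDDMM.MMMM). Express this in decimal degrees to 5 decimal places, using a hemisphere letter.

Lat: degrees = first 2 digits = 37, minutes = 53.2793; 37 + 53.2793/60 = 37.887988
Lon: degrees = first 3 digits = 0, minutes = 58.8079; 0 + 58.8079/60 = 0.980132

37.88799° N, 0.98013° E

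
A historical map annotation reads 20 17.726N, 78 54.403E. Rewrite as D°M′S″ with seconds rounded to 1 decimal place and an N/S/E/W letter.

Lat: fractional minutes 0.72600 × 60 = 43.560″
Lon: 54.40300′ → 54′ and 0.40300 × 60 = 24.180″

20°17′43.6″ N, 78°54′24.2″ E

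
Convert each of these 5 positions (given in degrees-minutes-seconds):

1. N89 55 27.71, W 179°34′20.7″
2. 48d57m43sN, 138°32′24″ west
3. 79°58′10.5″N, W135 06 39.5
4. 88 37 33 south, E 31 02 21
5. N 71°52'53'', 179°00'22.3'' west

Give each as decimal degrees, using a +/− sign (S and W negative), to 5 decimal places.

Point 1:
  φ: 89 + 55/60 + 27.71/3600 = 89.924364
  N ⇒ keep positive
  Lon: 34′ + 20.7″ = 34.34500′; 179 + 34.34500/60 = 179.572417
  hemisphere W, so the sign is −
Point 2:
  Latitude: 57′ + 43″ = 57.71667′; 48 + 57.71667/60 = 48.961944
  N → positive
  λ: 138° + 32/60 + 24/3600 = 138 + 0.533333 + 0.006667 = 138.540000
  hemisphere W, so the sign is −
Point 3:
  φ: 79° + 58/60 + 10.5/3600 = 79 + 0.966667 + 0.002917 = 79.969583
  N → positive
  Lon: 6′ + 39.5″ = 6.65833′; 135 + 6.65833/60 = 135.110972
  W → negative
Point 4:
  Latitude: 37′ + 33″ = 37.55000′; 88 + 37.55000/60 = 88.625833
  S → negative
  λ: 31 + 2/60 + 21/3600 = 31.039167
  E → positive
Point 5:
  Latitude: 71 + 52/60 + 53/3600 = 71.881389
  N ⇒ keep positive
  λ: 179 + 0/60 + 22.3/3600 = 179.006194
  W → negative

1. 89.92436, -179.57242
2. 48.96194, -138.54000
3. 79.96958, -135.11097
4. -88.62583, 31.03917
5. 71.88139, -179.00619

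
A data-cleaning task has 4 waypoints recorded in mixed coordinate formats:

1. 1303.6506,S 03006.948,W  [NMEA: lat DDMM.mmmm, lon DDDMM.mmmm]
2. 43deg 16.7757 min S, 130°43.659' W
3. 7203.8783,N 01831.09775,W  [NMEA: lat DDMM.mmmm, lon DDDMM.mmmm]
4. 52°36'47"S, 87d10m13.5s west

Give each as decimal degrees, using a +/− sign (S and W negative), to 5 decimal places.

1. -13.06084, -30.11580
2. -43.27960, -130.72765
3. 72.06464, -18.51830
4. -52.61306, -87.17042

Point 1:
  φ: split at 2 digits → 13° and 3.6506′; 13 + 3.6506/60 = 13.060843
  S ⇒ negate
  λ: split at 3 digits → 030° and 6.948′; 30 + 6.948/60 = 30.115800
  W → negative
Point 2:
  φ: 16.7757′ = 0.279595°; total 43.279595
  S → negative
  Longitude: 43.659′ = 0.727650°; total 130.727650
  hemisphere W, so the sign is −
Point 3:
  Latitude: split at 2 digits → 72° and 3.8783′; 72 + 3.8783/60 = 72.064638
  N ⇒ keep positive
  λ: split at 3 digits → 018° and 31.09775′; 18 + 31.09775/60 = 18.518296
  W ⇒ negate
Point 4:
  Lat: 36′ + 47″ = 36.78333′; 52 + 36.78333/60 = 52.613056
  hemisphere S, so the sign is −
  λ: 87 + 10/60 + 13.5/3600 = 87.170417
  hemisphere W, so the sign is −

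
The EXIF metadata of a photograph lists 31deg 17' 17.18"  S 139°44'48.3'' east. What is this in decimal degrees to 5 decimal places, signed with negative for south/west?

Lat: 31° + 17/60 + 17.18/3600 = 31 + 0.283333 + 0.004772 = 31.288106
S → negative
Lon: 139° + 44/60 + 48.3/3600 = 139 + 0.733333 + 0.013417 = 139.746750
E → positive

-31.28811, 139.74675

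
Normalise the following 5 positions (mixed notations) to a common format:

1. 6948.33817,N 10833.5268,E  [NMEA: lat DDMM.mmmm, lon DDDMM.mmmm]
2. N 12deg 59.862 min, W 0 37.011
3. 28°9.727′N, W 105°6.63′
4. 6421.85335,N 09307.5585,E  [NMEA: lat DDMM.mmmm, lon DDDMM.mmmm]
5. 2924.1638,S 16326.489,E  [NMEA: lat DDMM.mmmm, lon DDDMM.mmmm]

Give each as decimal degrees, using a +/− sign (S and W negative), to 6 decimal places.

1. 69.805636, 108.558780
2. 12.997700, -0.616850
3. 28.162117, -105.110500
4. 64.364223, 93.125975
5. -29.402730, 163.441483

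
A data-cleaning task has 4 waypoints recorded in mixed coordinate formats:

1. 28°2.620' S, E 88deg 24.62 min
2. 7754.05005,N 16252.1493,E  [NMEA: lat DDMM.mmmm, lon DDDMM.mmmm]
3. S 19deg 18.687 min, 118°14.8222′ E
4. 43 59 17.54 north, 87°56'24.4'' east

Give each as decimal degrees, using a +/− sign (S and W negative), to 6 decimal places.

1. -28.043667, 88.410333
2. 77.900834, 162.869155
3. -19.311450, 118.247037
4. 43.988206, 87.940111

Point 1:
  Latitude: 28 + 2.62/60 = 28.0436667
  S ⇒ negate
  λ: 24.62′ = 0.410333°; total 88.4103333
  E → positive
Point 2:
  Latitude: degrees = first 2 digits = 77, minutes = 54.05005; 77 + 54.05005/60 = 77.9008342
  N ⇒ keep positive
  Longitude: degrees = first 3 digits = 162, minutes = 52.1493; 162 + 52.1493/60 = 162.8691550
  E → positive
Point 3:
  φ: 19 + 18.687/60 = 19.3114500
  S ⇒ negate
  Lon: 118 + 14.8222/60 = 118.2470367
  E ⇒ keep positive
Point 4:
  φ: 43 + 59/60 + 17.54/3600 = 43.9882056
  N ⇒ keep positive
  Lon: 87° + 56/60 + 24.4/3600 = 87 + 0.933333 + 0.006778 = 87.9401111
  E ⇒ keep positive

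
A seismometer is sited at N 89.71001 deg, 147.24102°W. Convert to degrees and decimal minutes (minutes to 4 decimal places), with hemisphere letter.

89° 42.6006′ N, 147° 14.4612′ W

Latitude: minutes = (89.710010 − 89) × 60 = 42.600600
Lon: minutes = (147.241020 − 147) × 60 = 14.461200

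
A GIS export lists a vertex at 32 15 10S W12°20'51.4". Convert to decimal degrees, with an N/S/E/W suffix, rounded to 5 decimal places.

32.25278° S, 12.34761° W

Latitude: 15′ + 10″ = 15.16667′; 32 + 15.16667/60 = 32.252778
Longitude: 20′ + 51.4″ = 20.85667′; 12 + 20.85667/60 = 12.347611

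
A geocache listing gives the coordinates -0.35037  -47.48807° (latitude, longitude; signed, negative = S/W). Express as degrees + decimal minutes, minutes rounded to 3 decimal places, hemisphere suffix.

0° 21.022′ S, 47° 29.284′ W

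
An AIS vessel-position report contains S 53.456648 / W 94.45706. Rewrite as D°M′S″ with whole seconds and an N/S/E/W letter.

Lat: whole degrees 53; 27.39888′ → 27′ and 23.93″
Longitude: 0.457060 × 60 = 27.42360′ → 27′, remainder × 60 = 25.42″

53°27′24″ S, 94°27′25″ W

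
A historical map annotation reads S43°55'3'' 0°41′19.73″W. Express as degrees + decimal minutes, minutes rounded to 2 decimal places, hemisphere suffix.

43° 55.05′ S, 0° 41.33′ W

Latitude: seconds/60 = 0.05000; minutes = 55 + 0.05000 = 55.0500
Longitude: 41 + 19.73/60 = 41.3288′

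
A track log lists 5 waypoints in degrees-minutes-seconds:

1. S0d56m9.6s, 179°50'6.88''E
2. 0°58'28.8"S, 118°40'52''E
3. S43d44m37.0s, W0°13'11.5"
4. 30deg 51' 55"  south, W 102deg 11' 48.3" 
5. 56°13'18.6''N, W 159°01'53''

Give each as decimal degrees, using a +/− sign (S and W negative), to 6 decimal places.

1. -0.936000, 179.835244
2. -0.974667, 118.681111
3. -43.743611, -0.219861
4. -30.865278, -102.196750
5. 56.221833, -159.031389

Point 1:
  Latitude: 0 + 56/60 + 9.6/3600 = 0.9360000
  hemisphere S, so the sign is −
  Lon: 50′ + 6.88″ = 50.11467′; 179 + 50.11467/60 = 179.8352444
  E → positive
Point 2:
  Lat: 0° + 58/60 + 28.8/3600 = 0 + 0.966667 + 0.008000 = 0.9746667
  S ⇒ negate
  Lon: 118 + 40/60 + 52/3600 = 118.6811111
  E → positive
Point 3:
  Latitude: 43° + 44/60 + 37/3600 = 43 + 0.733333 + 0.010278 = 43.7436111
  S → negative
  λ: 0 + 13/60 + 11.5/3600 = 0.2198611
  W → negative
Point 4:
  Latitude: 30 + 51/60 + 55/3600 = 30.8652778
  hemisphere S, so the sign is −
  Lon: 11′ + 48.3″ = 11.80500′; 102 + 11.80500/60 = 102.1967500
  W → negative
Point 5:
  Lat: 13′ + 18.6″ = 13.31000′; 56 + 13.31000/60 = 56.2218333
  N → positive
  λ: 1′ + 53″ = 1.88333′; 159 + 1.88333/60 = 159.0313889
  W → negative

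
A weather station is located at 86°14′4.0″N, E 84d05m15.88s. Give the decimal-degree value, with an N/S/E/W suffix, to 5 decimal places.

86.23444° N, 84.08774° E

Lat: 86 + 14/60 + 4/3600 = 86.234444
Lon: 84 + 5/60 + 15.88/3600 = 84.087744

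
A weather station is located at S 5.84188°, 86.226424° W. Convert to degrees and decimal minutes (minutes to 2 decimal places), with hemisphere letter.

5° 50.51′ S, 86° 13.59′ W

Latitude: fractional part 0.841880 → 50.5128 minutes
Longitude: 86° + 0.226424 × 60 = 86° 13.5854′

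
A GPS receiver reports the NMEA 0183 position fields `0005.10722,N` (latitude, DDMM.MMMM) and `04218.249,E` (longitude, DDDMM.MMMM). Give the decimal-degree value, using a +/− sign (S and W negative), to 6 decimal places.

0.085120, 42.304150

Latitude: degrees = first 2 digits = 0, minutes = 5.10722; 0 + 5.10722/60 = 0.0851203
N ⇒ keep positive
Lon: degrees = first 3 digits = 42, minutes = 18.249; 42 + 18.249/60 = 42.3041500
E → positive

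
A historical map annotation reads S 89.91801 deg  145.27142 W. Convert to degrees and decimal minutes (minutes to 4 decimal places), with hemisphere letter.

Lat: minutes = (89.918010 − 89) × 60 = 55.080600
Lon: 145° + 0.271420 × 60 = 145° 16.285200′

89° 55.0806′ S, 145° 16.2852′ W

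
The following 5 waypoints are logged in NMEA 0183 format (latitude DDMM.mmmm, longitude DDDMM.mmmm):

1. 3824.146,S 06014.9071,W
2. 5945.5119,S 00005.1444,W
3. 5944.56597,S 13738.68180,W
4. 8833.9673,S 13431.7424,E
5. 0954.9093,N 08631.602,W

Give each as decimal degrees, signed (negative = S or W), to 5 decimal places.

1. -38.40243, -60.24845
2. -59.75853, -0.08574
3. -59.74277, -137.64470
4. -88.56612, 134.52904
5. 9.91516, -86.52670

Point 1:
  φ: split at 2 digits → 38° and 24.146′; 38 + 24.146/60 = 38.402433
  S ⇒ negate
  λ: split at 3 digits → 060° and 14.9071′; 60 + 14.9071/60 = 60.248452
  hemisphere W, so the sign is −
Point 2:
  Lat: split at 2 digits → 59° and 45.5119′; 59 + 45.5119/60 = 59.758532
  S → negative
  Longitude: split at 3 digits → 000° and 5.1444′; 0 + 5.1444/60 = 0.085740
  W → negative
Point 3:
  Lat: split at 2 digits → 59° and 44.56597′; 59 + 44.56597/60 = 59.742766
  S → negative
  λ: degrees = first 3 digits = 137, minutes = 38.6818; 137 + 38.6818/60 = 137.644697
  hemisphere W, so the sign is −
Point 4:
  Latitude: split at 2 digits → 88° and 33.9673′; 88 + 33.9673/60 = 88.566122
  S → negative
  Lon: degrees = first 3 digits = 134, minutes = 31.7424; 134 + 31.7424/60 = 134.529040
  E ⇒ keep positive
Point 5:
  Lat: split at 2 digits → 09° and 54.9093′; 9 + 54.9093/60 = 9.915155
  N ⇒ keep positive
  Longitude: split at 3 digits → 086° and 31.602′; 86 + 31.602/60 = 86.526700
  W ⇒ negate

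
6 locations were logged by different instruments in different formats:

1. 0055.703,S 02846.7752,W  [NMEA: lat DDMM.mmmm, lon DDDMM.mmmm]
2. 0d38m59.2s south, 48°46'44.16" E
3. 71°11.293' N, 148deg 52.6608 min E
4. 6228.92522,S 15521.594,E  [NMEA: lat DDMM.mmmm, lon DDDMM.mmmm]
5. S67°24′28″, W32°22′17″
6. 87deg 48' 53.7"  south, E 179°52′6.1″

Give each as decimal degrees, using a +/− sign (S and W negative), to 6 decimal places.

1. -0.928383, -28.779587
2. -0.649778, 48.778933
3. 71.188217, 148.877680
4. -62.482087, 155.359900
5. -67.407778, -32.371389
6. -87.814917, 179.868361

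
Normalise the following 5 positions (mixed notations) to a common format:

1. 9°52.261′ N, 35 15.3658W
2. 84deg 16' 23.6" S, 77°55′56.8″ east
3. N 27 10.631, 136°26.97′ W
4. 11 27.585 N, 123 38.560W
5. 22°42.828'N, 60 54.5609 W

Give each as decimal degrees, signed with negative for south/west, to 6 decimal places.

Point 1:
  φ: 9 + 52.261/60 = 9.8710167
  N ⇒ keep positive
  λ: 35 + 15.3658/60 = 35.2560967
  hemisphere W, so the sign is −
Point 2:
  Latitude: 84 + 16/60 + 23.6/3600 = 84.2732222
  hemisphere S, so the sign is −
  Lon: 77° + 55/60 + 56.8/3600 = 77 + 0.916667 + 0.015778 = 77.9324444
  E ⇒ keep positive
Point 3:
  Latitude: 10.631′ = 0.177183°; total 27.1771833
  N → positive
  Longitude: 136 + 26.97/60 = 136.4495000
  W → negative
Point 4:
  Latitude: 11 + 27.585/60 = 11.4597500
  N ⇒ keep positive
  λ: 38.56′ = 0.642667°; total 123.6426667
  W → negative
Point 5:
  φ: 22 + 42.828/60 = 22.7138000
  N ⇒ keep positive
  Longitude: 54.5609′ = 0.909348°; total 60.9093483
  W → negative

1. 9.871017, -35.256097
2. -84.273222, 77.932444
3. 27.177183, -136.449500
4. 11.459750, -123.642667
5. 22.713800, -60.909348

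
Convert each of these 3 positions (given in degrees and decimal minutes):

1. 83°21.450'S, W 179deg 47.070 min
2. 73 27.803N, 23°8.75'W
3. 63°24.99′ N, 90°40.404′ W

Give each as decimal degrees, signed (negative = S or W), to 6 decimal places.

1. -83.357500, -179.784500
2. 73.463383, -23.145833
3. 63.416500, -90.673400

Point 1:
  Latitude: 21.45′ = 0.357500°; total 83.3575000
  hemisphere S, so the sign is −
  λ: 47.07′ = 0.784500°; total 179.7845000
  W → negative
Point 2:
  φ: 27.803′ = 0.463383°; total 73.4633833
  N ⇒ keep positive
  Lon: 8.75′ = 0.145833°; total 23.1458333
  W → negative
Point 3:
  Lat: 63 + 24.99/60 = 63.4165000
  N → positive
  λ: 90 + 40.404/60 = 90.6734000
  hemisphere W, so the sign is −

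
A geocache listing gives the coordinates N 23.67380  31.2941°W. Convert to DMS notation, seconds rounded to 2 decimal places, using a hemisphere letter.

23°40′25.68″ N, 31°17′38.76″ W

φ: 0.673800° → 40.42800′; 0.42800 × 60 = 25.6800″
Longitude: 0.294100° → 17.64600′; 0.64600 × 60 = 38.7600″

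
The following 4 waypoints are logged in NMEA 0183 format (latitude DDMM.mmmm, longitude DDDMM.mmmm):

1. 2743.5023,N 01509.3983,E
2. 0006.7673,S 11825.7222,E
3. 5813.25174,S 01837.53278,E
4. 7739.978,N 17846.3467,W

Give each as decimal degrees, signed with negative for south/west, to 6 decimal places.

1. 27.725038, 15.156638
2. -0.112788, 118.428703
3. -58.220862, 18.625546
4. 77.666300, -178.772445

Point 1:
  Lat: split at 2 digits → 27° and 43.5023′; 27 + 43.5023/60 = 27.7250383
  N → positive
  λ: split at 3 digits → 015° and 9.3983′; 15 + 9.3983/60 = 15.1566383
  E ⇒ keep positive
Point 2:
  Lat: degrees = first 2 digits = 0, minutes = 6.7673; 0 + 6.7673/60 = 0.1127883
  S → negative
  Longitude: degrees = first 3 digits = 118, minutes = 25.7222; 118 + 25.7222/60 = 118.4287033
  E ⇒ keep positive
Point 3:
  Latitude: split at 2 digits → 58° and 13.25174′; 58 + 13.25174/60 = 58.2208623
  hemisphere S, so the sign is −
  Longitude: split at 3 digits → 018° and 37.53278′; 18 + 37.53278/60 = 18.6255463
  E ⇒ keep positive
Point 4:
  Latitude: split at 2 digits → 77° and 39.978′; 77 + 39.978/60 = 77.6663000
  N → positive
  Lon: split at 3 digits → 178° and 46.3467′; 178 + 46.3467/60 = 178.7724450
  W ⇒ negate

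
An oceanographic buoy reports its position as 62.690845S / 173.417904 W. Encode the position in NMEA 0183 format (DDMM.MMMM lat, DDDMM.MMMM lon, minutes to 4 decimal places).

6241.4507,S / 17325.0742,W

φ: minutes = (62.690845 − 62) × 60 = 41.450700
Longitude: minutes = (173.417904 − 173) × 60 = 25.074240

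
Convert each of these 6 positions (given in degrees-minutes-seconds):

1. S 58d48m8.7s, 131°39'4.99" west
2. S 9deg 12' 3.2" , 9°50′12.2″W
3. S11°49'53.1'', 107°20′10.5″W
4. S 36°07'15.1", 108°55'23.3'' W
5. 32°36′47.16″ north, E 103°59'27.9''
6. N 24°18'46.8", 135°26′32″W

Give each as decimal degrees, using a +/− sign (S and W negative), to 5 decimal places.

Point 1:
  Lat: 48′ + 8.7″ = 48.14500′; 58 + 48.14500/60 = 58.802417
  hemisphere S, so the sign is −
  Lon: 131 + 39/60 + 4.99/3600 = 131.651386
  W → negative
Point 2:
  Lat: 9 + 12/60 + 3.2/3600 = 9.200889
  S → negative
  Lon: 9 + 50/60 + 12.2/3600 = 9.836722
  W ⇒ negate
Point 3:
  Latitude: 11 + 49/60 + 53.1/3600 = 11.831417
  hemisphere S, so the sign is −
  Longitude: 20′ + 10.5″ = 20.17500′; 107 + 20.17500/60 = 107.336250
  hemisphere W, so the sign is −
Point 4:
  Lat: 36° + 7/60 + 15.1/3600 = 36 + 0.116667 + 0.004194 = 36.120861
  S ⇒ negate
  λ: 108° + 55/60 + 23.3/3600 = 108 + 0.916667 + 0.006472 = 108.923139
  W → negative
Point 5:
  Lat: 36′ + 47.16″ = 36.78600′; 32 + 36.78600/60 = 32.613100
  N → positive
  λ: 59′ + 27.9″ = 59.46500′; 103 + 59.46500/60 = 103.991083
  E ⇒ keep positive
Point 6:
  φ: 24 + 18/60 + 46.8/3600 = 24.313000
  N ⇒ keep positive
  Longitude: 135° + 26/60 + 32/3600 = 135 + 0.433333 + 0.008889 = 135.442222
  W → negative

1. -58.80242, -131.65139
2. -9.20089, -9.83672
3. -11.83142, -107.33625
4. -36.12086, -108.92314
5. 32.61310, 103.99108
6. 24.31300, -135.44222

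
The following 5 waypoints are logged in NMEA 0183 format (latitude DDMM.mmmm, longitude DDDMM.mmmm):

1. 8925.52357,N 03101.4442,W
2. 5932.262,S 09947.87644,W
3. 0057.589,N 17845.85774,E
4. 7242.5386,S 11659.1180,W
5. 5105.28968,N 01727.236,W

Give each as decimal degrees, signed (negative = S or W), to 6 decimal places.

Point 1:
  φ: split at 2 digits → 89° and 25.52357′; 89 + 25.52357/60 = 89.4253928
  N → positive
  λ: split at 3 digits → 031° and 1.4442′; 31 + 1.4442/60 = 31.0240700
  W → negative
Point 2:
  Lat: split at 2 digits → 59° and 32.262′; 59 + 32.262/60 = 59.5377000
  hemisphere S, so the sign is −
  λ: split at 3 digits → 099° and 47.87644′; 99 + 47.87644/60 = 99.7979407
  W → negative
Point 3:
  φ: degrees = first 2 digits = 0, minutes = 57.589; 0 + 57.589/60 = 0.9598167
  N ⇒ keep positive
  Lon: split at 3 digits → 178° and 45.85774′; 178 + 45.85774/60 = 178.7642957
  E → positive
Point 4:
  φ: degrees = first 2 digits = 72, minutes = 42.5386; 72 + 42.5386/60 = 72.7089767
  S ⇒ negate
  Lon: split at 3 digits → 116° and 59.118′; 116 + 59.118/60 = 116.9853000
  hemisphere W, so the sign is −
Point 5:
  Lat: split at 2 digits → 51° and 5.28968′; 51 + 5.28968/60 = 51.0881613
  N ⇒ keep positive
  Lon: split at 3 digits → 017° and 27.236′; 17 + 27.236/60 = 17.4539333
  hemisphere W, so the sign is −

1. 89.425393, -31.024070
2. -59.537700, -99.797941
3. 0.959817, 178.764296
4. -72.708977, -116.985300
5. 51.088161, -17.453933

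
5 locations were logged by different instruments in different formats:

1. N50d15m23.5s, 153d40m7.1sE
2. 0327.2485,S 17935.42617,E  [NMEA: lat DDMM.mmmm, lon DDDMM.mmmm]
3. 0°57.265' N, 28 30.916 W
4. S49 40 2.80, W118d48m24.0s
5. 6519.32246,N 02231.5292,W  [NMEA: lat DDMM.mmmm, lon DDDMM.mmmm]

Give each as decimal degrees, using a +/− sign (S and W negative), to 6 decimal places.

1. 50.256528, 153.668639
2. -3.454142, 179.590436
3. 0.954417, -28.515267
4. -49.667444, -118.806667
5. 65.322041, -22.525487

Point 1:
  Lat: 50° + 15/60 + 23.5/3600 = 50 + 0.250000 + 0.006528 = 50.2565278
  N → positive
  Longitude: 40′ + 7.1″ = 40.11833′; 153 + 40.11833/60 = 153.6686389
  E → positive
Point 2:
  φ: split at 2 digits → 03° and 27.2485′; 3 + 27.2485/60 = 3.4541417
  S → negative
  Lon: degrees = first 3 digits = 179, minutes = 35.42617; 179 + 35.42617/60 = 179.5904362
  E → positive
Point 3:
  φ: 0 + 57.265/60 = 0.9544167
  N → positive
  λ: 30.916′ = 0.515267°; total 28.5152667
  W → negative
Point 4:
  Lat: 40′ + 2.8″ = 40.04667′; 49 + 40.04667/60 = 49.6674444
  S → negative
  λ: 118 + 48/60 + 24/3600 = 118.8066667
  W → negative
Point 5:
  φ: degrees = first 2 digits = 65, minutes = 19.32246; 65 + 19.32246/60 = 65.3220410
  N → positive
  Lon: degrees = first 3 digits = 22, minutes = 31.5292; 22 + 31.5292/60 = 22.5254867
  hemisphere W, so the sign is −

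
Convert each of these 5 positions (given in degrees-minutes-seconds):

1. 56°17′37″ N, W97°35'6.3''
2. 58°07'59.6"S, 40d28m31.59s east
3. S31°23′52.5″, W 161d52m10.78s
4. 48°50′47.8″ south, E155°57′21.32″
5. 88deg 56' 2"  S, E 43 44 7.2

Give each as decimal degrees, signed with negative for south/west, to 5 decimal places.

Point 1:
  Latitude: 56 + 17/60 + 37/3600 = 56.293611
  N → positive
  Longitude: 97 + 35/60 + 6.3/3600 = 97.585083
  W ⇒ negate
Point 2:
  φ: 58° + 7/60 + 59.6/3600 = 58 + 0.116667 + 0.016556 = 58.133222
  hemisphere S, so the sign is −
  Lon: 40° + 28/60 + 31.59/3600 = 40 + 0.466667 + 0.008775 = 40.475442
  E → positive
Point 3:
  Lat: 31° + 23/60 + 52.5/3600 = 31 + 0.383333 + 0.014583 = 31.397917
  S ⇒ negate
  Longitude: 161° + 52/60 + 10.78/3600 = 161 + 0.866667 + 0.002994 = 161.869661
  W ⇒ negate
Point 4:
  Latitude: 48° + 50/60 + 47.8/3600 = 48 + 0.833333 + 0.013278 = 48.846611
  hemisphere S, so the sign is −
  Longitude: 155° + 57/60 + 21.32/3600 = 155 + 0.950000 + 0.005922 = 155.955922
  E → positive
Point 5:
  φ: 56′ + 2″ = 56.03333′; 88 + 56.03333/60 = 88.933889
  S → negative
  Lon: 44′ + 7.2″ = 44.12000′; 43 + 44.12000/60 = 43.735333
  E ⇒ keep positive

1. 56.29361, -97.58508
2. -58.13322, 40.47544
3. -31.39792, -161.86966
4. -48.84661, 155.95592
5. -88.93389, 43.73533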